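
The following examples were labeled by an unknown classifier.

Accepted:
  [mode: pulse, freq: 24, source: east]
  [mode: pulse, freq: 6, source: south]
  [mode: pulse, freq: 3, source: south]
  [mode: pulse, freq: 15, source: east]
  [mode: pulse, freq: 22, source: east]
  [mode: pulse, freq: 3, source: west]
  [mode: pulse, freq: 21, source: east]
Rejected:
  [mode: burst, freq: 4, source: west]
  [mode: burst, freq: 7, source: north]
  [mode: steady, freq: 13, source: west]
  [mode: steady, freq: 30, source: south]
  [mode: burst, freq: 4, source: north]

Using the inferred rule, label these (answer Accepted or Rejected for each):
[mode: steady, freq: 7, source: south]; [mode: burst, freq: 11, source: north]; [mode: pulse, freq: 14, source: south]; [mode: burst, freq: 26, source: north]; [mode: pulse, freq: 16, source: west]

Rejected, Rejected, Accepted, Rejected, Accepted

The distinguishing property — mode is pulse — holds for all the 'Accepted' cases and none of the 'Rejected' cases.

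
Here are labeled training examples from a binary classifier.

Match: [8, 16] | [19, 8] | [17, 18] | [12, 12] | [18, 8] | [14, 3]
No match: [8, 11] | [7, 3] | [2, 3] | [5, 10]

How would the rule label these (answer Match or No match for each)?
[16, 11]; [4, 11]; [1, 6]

The pattern is that an item is 'Match' exactly when: max ≥ 12.

Match, No match, No match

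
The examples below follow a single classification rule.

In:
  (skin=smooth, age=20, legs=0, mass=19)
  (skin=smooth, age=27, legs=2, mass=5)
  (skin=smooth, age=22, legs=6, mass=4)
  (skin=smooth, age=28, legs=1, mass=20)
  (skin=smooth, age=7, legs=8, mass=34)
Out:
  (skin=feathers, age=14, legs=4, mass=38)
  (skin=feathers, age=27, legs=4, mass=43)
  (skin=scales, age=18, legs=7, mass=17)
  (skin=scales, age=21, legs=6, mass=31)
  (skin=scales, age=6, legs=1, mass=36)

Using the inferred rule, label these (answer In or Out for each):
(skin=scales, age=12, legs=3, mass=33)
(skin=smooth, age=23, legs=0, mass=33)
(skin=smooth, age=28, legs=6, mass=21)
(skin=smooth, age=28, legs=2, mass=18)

Out, In, In, In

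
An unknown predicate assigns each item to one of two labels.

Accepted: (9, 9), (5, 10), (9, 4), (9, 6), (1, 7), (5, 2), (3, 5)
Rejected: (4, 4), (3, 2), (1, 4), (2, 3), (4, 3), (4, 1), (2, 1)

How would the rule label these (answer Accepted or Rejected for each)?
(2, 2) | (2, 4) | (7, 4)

The common property of the 'Accepted' items is: max ≥ 5. No 'Rejected' item has it.
(2, 2): max 2 — lacks this property, so Rejected. (2, 4): max 4 — lacks this property, so Rejected. (7, 4): max 7 — checks out, so Accepted.

Rejected, Rejected, Accepted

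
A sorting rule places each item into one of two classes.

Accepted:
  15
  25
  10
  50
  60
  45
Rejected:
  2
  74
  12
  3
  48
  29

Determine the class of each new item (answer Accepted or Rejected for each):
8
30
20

Rejected, Accepted, Accepted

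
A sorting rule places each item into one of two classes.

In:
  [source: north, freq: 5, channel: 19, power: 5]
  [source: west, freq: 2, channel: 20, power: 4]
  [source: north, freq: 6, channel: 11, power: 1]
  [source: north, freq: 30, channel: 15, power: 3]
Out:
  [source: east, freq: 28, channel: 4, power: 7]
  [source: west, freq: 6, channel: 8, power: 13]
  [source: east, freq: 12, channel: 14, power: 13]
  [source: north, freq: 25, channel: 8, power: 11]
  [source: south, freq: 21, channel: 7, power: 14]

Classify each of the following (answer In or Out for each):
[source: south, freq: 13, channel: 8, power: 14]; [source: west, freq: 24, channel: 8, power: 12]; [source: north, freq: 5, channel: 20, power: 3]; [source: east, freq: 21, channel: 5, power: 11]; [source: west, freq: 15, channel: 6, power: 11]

Out, Out, In, Out, Out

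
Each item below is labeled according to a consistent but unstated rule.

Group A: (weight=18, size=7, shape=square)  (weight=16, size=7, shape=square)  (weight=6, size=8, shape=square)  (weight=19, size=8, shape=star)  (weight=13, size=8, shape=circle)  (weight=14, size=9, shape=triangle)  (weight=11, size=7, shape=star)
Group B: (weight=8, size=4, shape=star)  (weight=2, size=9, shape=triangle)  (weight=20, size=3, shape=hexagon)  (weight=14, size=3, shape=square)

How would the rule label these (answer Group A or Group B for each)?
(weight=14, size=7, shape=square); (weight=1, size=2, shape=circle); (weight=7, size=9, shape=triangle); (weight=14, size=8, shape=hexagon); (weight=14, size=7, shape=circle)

Group A, Group B, Group A, Group A, Group A

A rule that fits every label: size ≥ 7 AND weight ≥ 6 — true of each 'Group A' example, false of each 'Group B' one.
(weight=14, size=7, shape=square): size = 7, weight = 14, passes → Group A.
(weight=1, size=2, shape=circle): size = 2, weight = 1, doesn't match → Group B.
(weight=7, size=9, shape=triangle): size = 9, weight = 7, passes → Group A.
(weight=14, size=8, shape=hexagon): size = 8, weight = 14, passes → Group A.
(weight=14, size=7, shape=circle): size = 7, weight = 14, passes → Group A.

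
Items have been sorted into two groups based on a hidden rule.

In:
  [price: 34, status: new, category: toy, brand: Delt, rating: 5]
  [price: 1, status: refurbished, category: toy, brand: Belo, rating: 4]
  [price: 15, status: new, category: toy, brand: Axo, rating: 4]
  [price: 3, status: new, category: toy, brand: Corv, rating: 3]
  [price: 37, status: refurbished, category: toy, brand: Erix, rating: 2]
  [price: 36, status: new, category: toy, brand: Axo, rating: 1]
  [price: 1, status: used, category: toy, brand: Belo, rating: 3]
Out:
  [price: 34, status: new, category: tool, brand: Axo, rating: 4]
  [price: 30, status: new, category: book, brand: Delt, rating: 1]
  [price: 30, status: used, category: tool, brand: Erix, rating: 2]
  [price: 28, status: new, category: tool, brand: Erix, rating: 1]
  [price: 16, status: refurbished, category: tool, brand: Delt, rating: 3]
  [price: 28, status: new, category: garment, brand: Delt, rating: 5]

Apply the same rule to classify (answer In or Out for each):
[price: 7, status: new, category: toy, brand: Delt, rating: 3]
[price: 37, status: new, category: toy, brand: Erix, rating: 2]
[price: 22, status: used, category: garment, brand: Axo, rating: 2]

Comparing the two groups points to one rule — category is toy.
[price: 7, status: new, category: toy, brand: Delt, rating: 3] → category is toy → In.
[price: 37, status: new, category: toy, brand: Erix, rating: 2] → category is toy → In.
[price: 22, status: used, category: garment, brand: Axo, rating: 2] → category is garment → Out.

In, In, Out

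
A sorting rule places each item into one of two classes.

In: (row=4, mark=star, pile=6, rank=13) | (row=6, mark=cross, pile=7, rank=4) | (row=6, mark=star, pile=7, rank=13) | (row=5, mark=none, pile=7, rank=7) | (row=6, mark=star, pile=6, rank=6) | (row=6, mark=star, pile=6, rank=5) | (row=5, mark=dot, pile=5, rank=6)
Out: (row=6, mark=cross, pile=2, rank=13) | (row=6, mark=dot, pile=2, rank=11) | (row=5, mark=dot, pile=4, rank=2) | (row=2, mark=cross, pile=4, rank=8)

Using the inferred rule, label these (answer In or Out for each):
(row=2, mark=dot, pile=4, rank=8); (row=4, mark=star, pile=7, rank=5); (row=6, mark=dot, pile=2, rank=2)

Out, In, Out

A rule that fits every label: pile ≥ 5 — true of each 'In' example, false of each 'Out' one.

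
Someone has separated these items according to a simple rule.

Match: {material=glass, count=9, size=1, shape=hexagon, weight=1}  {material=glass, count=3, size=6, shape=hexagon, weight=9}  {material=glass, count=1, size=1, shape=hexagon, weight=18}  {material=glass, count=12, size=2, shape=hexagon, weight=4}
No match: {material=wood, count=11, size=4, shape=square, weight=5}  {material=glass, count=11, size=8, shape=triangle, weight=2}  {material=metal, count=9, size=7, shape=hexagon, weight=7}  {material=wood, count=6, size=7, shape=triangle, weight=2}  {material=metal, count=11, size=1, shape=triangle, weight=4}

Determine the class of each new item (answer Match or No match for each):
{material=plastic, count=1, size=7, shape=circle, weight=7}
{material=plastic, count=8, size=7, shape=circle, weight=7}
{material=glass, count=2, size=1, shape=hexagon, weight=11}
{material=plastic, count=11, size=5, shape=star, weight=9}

No match, No match, Match, No match

The simplest hypothesis consistent with all the labels is: material is glass AND shape is hexagon.
No match: {material=plastic, count=1, size=7, shape=circle, weight=7}, since material is plastic, shape is circle. No match: {material=plastic, count=8, size=7, shape=circle, weight=7}, since material is plastic, shape is circle. Match: {material=glass, count=2, size=1, shape=hexagon, weight=11}, since material is glass, shape is hexagon. No match: {material=plastic, count=11, size=5, shape=star, weight=9}, since material is plastic, shape is star.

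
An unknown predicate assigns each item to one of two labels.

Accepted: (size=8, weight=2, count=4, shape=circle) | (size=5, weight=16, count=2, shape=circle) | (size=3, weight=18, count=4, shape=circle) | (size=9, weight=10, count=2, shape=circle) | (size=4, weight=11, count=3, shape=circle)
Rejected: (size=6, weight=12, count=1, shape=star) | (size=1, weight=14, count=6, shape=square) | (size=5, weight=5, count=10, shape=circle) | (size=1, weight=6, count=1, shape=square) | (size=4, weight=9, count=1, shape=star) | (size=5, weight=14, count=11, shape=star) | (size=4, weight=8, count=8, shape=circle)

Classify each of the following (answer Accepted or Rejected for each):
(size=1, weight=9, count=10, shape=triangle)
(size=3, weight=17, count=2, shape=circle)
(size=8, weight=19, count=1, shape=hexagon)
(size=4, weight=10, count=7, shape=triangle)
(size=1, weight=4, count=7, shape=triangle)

Rejected, Accepted, Rejected, Rejected, Rejected

The common property of the 'Accepted' items is: shape is circle AND count ≤ 4. No 'Rejected' item has it.
Rejected: (size=1, weight=9, count=10, shape=triangle), since shape is triangle, count = 10.
Accepted: (size=3, weight=17, count=2, shape=circle), since shape is circle, count = 2.
Rejected: (size=8, weight=19, count=1, shape=hexagon), since shape is hexagon, count = 1.
Rejected: (size=4, weight=10, count=7, shape=triangle), since shape is triangle, count = 7.
Rejected: (size=1, weight=4, count=7, shape=triangle), since shape is triangle, count = 7.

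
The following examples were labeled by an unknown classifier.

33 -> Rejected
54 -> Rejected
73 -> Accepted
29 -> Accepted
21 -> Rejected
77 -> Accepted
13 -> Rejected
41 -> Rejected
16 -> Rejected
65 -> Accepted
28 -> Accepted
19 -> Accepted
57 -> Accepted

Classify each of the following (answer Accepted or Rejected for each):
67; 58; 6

Accepted, Accepted, Rejected

A rule that fits every label: digit sum ≥ 10 — true of each 'Accepted' example, false of each 'Rejected' one.
67: digit sum 6+7 = 13 — matches, so Accepted. 58: digit sum 5+8 = 13 — matches, so Accepted. 6: digit sum 6 — lacks this property, so Rejected.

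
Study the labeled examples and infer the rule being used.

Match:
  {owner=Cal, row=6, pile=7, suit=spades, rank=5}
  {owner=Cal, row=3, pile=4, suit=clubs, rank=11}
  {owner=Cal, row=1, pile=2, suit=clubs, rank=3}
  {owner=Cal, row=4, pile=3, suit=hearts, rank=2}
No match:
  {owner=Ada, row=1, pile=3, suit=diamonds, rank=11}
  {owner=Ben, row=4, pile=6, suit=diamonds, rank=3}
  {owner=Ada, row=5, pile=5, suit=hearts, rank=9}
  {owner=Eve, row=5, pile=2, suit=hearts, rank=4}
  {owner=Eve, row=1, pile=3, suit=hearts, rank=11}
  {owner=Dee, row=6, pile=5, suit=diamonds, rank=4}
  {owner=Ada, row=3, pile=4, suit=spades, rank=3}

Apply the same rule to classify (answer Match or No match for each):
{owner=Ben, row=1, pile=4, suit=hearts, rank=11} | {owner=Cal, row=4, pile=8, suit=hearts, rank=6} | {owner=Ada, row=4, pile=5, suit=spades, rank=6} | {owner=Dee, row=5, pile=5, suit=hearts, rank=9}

The classifier is using: owner is Cal.
{owner=Ben, row=1, pile=4, suit=hearts, rank=11} — owner is Ben, hence No match. {owner=Cal, row=4, pile=8, suit=hearts, rank=6} — owner is Cal, hence Match. {owner=Ada, row=4, pile=5, suit=spades, rank=6} — owner is Ada, hence No match. {owner=Dee, row=5, pile=5, suit=hearts, rank=9} — owner is Dee, hence No match.

No match, Match, No match, No match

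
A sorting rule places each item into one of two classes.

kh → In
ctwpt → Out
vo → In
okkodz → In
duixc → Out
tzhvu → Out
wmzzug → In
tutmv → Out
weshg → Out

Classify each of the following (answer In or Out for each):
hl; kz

Every 'In' example satisfies: even length. None of the 'Out' examples do.

In, In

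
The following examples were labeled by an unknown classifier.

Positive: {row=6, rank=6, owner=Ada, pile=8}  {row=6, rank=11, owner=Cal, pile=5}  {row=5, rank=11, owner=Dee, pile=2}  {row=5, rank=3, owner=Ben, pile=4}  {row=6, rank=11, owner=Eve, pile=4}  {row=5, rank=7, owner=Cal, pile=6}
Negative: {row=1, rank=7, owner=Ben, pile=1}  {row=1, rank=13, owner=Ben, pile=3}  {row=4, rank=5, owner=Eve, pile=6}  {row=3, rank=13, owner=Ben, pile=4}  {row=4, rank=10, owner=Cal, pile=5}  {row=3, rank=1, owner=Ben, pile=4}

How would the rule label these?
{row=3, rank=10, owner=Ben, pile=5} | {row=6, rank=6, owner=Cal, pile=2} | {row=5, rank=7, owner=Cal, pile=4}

Negative, Positive, Positive

The rule appears to be: row ≥ 5.
{row=3, rank=10, owner=Ben, pile=5}: Negative (row = 3). {row=6, rank=6, owner=Cal, pile=2}: Positive (row = 6). {row=5, rank=7, owner=Cal, pile=4}: Positive (row = 5).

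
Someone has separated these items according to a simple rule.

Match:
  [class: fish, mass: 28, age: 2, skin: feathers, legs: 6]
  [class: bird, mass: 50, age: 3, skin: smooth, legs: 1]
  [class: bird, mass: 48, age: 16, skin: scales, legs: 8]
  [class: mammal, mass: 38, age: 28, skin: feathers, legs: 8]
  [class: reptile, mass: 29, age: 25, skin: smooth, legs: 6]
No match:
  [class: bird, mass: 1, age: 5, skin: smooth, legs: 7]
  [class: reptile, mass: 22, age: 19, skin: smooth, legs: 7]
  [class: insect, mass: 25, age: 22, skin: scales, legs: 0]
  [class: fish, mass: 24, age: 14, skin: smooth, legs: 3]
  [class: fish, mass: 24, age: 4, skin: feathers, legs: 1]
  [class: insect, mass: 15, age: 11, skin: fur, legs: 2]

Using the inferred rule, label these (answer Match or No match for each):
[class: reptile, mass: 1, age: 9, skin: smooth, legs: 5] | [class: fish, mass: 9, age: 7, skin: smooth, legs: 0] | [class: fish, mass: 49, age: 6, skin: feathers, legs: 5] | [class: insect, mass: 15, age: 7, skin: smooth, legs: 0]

No match, No match, Match, No match

Rule: mass ≥ 28. This holds for each 'Match' example and fails for each 'No match' one.
[class: reptile, mass: 1, age: 9, skin: smooth, legs: 5]: mass = 1 — does not satisfy this, so No match.
[class: fish, mass: 9, age: 7, skin: smooth, legs: 0]: mass = 9 — does not satisfy this, so No match.
[class: fish, mass: 49, age: 6, skin: feathers, legs: 5]: mass = 49 — checks out, so Match.
[class: insect, mass: 15, age: 7, skin: smooth, legs: 0]: mass = 15 — does not satisfy this, so No match.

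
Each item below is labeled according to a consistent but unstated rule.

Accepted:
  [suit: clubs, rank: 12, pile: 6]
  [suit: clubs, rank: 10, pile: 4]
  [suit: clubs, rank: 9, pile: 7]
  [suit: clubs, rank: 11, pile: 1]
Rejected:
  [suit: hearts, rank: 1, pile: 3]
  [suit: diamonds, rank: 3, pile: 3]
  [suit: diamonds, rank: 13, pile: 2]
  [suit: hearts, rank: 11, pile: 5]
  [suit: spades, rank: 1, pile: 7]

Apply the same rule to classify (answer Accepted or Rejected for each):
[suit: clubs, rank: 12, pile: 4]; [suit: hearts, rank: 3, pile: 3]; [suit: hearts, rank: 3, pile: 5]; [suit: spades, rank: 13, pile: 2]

Accepted, Rejected, Rejected, Rejected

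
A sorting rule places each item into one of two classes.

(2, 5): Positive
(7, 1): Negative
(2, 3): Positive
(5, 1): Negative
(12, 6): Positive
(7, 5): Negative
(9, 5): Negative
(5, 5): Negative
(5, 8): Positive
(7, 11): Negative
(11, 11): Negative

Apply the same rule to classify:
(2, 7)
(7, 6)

Positive, Positive

One predicate separates the groups cleanly: product is even.
(2, 7): 2·7 = 14 — passes, so Positive. (7, 6): 7·6 = 42 — passes, so Positive.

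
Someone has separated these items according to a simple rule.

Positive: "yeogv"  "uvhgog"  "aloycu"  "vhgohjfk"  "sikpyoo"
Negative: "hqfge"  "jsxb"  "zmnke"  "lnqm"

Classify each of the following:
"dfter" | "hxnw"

Negative, Negative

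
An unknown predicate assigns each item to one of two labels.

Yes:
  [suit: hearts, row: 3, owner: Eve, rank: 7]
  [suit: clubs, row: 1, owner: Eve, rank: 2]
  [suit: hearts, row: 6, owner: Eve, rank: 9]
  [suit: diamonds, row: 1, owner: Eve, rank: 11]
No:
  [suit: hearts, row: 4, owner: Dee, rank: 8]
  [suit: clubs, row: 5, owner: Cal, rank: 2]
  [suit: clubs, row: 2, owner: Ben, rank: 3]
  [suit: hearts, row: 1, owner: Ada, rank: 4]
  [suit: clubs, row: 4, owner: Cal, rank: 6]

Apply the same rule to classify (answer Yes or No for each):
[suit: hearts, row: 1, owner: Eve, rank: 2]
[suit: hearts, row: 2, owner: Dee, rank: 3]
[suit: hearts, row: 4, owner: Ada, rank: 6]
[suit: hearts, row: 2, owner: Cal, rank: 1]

The distinguishing property — owner is Eve — holds for all the 'Yes' cases and none of the 'No' cases.
Yes: [suit: hearts, row: 1, owner: Eve, rank: 2], since owner is Eve.
No: [suit: hearts, row: 2, owner: Dee, rank: 3], since owner is Dee.
No: [suit: hearts, row: 4, owner: Ada, rank: 6], since owner is Ada.
No: [suit: hearts, row: 2, owner: Cal, rank: 1], since owner is Cal.

Yes, No, No, No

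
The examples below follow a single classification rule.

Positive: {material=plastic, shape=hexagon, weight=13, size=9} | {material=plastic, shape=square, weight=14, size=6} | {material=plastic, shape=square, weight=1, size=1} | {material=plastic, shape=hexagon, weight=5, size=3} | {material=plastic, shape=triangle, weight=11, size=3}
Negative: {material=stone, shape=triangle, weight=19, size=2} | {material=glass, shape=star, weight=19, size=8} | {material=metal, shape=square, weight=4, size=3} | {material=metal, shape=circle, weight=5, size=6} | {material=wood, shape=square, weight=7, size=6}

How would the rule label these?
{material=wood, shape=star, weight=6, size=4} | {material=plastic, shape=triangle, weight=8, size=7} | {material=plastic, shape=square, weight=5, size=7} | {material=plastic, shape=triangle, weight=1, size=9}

Negative, Positive, Positive, Positive

Rule: material is plastic. This holds for each 'Positive' example and fails for each 'Negative' one.
{material=wood, shape=star, weight=6, size=4} → material is wood → Negative.
{material=plastic, shape=triangle, weight=8, size=7} → material is plastic → Positive.
{material=plastic, shape=square, weight=5, size=7} → material is plastic → Positive.
{material=plastic, shape=triangle, weight=1, size=9} → material is plastic → Positive.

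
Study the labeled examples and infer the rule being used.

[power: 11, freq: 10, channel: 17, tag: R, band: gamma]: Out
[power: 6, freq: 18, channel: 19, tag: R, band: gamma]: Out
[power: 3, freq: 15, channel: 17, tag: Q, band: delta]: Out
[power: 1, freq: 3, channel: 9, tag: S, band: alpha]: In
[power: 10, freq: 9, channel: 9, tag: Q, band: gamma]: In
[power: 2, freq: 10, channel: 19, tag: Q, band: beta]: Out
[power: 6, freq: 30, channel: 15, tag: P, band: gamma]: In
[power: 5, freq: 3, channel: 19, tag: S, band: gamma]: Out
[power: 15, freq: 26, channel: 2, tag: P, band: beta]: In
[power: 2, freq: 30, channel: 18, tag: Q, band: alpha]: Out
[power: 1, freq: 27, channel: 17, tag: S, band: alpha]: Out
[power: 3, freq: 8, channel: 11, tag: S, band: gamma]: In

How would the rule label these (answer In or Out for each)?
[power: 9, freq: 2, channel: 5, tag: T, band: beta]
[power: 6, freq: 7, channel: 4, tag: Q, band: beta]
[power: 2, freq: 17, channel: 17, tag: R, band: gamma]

In, In, Out

The pattern is that an item is 'In' exactly when: channel ≤ 15.
[power: 9, freq: 2, channel: 5, tag: T, band: beta]: channel = 5, meets the rule → In. [power: 6, freq: 7, channel: 4, tag: Q, band: beta]: channel = 4, meets the rule → In. [power: 2, freq: 17, channel: 17, tag: R, band: gamma]: channel = 17, doesn't qualify → Out.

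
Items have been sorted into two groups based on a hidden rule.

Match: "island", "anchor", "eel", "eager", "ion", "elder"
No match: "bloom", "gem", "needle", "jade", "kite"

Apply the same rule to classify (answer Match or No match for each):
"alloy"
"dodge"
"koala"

One predicate separates the groups cleanly: starts with a vowel.

Match, No match, No match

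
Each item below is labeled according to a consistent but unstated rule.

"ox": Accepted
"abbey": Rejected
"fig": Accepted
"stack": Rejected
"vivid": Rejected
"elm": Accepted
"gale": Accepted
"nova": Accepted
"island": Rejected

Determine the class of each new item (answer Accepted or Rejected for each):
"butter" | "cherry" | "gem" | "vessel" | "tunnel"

Rejected, Rejected, Accepted, Rejected, Rejected

A rule that fits every label: length ≤ 4 — true of each 'Accepted' example, false of each 'Rejected' one.
"butter" — length 6, hence Rejected. "cherry" — length 6, hence Rejected. "gem" — length 3, hence Accepted. "vessel" — length 6, hence Rejected. "tunnel" — length 6, hence Rejected.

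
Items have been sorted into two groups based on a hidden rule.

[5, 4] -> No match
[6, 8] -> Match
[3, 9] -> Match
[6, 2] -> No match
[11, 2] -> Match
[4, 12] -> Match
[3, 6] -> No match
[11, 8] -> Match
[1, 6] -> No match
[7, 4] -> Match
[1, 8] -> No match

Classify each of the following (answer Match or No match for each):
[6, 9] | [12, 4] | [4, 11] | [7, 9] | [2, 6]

Every 'Match' example satisfies: sum ≥ 11. None of the 'No match' examples do.

Match, Match, Match, Match, No match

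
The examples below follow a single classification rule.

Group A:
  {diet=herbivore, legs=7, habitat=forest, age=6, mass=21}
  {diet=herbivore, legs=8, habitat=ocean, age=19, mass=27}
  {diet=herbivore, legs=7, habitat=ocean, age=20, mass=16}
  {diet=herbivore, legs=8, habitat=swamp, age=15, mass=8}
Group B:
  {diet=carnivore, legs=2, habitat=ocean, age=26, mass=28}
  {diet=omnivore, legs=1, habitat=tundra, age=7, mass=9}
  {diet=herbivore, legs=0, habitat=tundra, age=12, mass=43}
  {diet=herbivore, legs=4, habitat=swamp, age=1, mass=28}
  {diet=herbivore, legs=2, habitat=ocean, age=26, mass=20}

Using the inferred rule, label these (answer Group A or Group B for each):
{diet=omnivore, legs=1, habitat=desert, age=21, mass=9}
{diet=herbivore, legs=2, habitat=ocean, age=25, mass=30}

Group B, Group B

All 'Group A' examples share one property — legs ≥ 7 — and every 'Group B' example lacks it.
{diet=omnivore, legs=1, habitat=desert, age=21, mass=9} — legs = 1, hence Group B.
{diet=herbivore, legs=2, habitat=ocean, age=25, mass=30} — legs = 2, hence Group B.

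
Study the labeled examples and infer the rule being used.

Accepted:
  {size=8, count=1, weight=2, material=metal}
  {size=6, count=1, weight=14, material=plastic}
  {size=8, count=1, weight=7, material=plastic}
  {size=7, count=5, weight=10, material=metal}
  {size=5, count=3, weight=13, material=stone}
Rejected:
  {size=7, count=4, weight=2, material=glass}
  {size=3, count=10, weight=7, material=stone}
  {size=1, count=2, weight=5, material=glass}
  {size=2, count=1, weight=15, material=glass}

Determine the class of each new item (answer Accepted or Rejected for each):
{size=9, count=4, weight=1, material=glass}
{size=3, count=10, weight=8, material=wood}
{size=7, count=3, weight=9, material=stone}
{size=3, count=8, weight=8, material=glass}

Rejected, Rejected, Accepted, Rejected

The rule appears to be: count ≠ 4 AND size ≥ 5.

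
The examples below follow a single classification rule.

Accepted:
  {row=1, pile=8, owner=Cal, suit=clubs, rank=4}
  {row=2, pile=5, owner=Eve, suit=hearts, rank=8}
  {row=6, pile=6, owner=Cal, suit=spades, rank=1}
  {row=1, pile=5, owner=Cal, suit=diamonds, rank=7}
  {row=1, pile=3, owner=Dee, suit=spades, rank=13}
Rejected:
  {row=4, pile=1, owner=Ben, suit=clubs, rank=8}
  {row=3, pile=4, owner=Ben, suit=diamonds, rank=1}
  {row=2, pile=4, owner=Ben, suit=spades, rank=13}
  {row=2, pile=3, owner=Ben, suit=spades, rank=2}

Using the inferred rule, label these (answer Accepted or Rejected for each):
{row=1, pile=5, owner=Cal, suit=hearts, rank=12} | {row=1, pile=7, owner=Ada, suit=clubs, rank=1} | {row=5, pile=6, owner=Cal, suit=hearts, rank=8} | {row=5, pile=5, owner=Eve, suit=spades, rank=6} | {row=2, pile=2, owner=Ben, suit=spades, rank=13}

Accepted, Accepted, Accepted, Accepted, Rejected

Looking at the examples, the only property every 'Accepted' case has and every 'Rejected' case lacks is: owner is not Ben.
{row=1, pile=5, owner=Cal, suit=hearts, rank=12} — owner is Cal, hence Accepted.
{row=1, pile=7, owner=Ada, suit=clubs, rank=1} — owner is Ada, hence Accepted.
{row=5, pile=6, owner=Cal, suit=hearts, rank=8} — owner is Cal, hence Accepted.
{row=5, pile=5, owner=Eve, suit=spades, rank=6} — owner is Eve, hence Accepted.
{row=2, pile=2, owner=Ben, suit=spades, rank=13} — owner is Ben, hence Rejected.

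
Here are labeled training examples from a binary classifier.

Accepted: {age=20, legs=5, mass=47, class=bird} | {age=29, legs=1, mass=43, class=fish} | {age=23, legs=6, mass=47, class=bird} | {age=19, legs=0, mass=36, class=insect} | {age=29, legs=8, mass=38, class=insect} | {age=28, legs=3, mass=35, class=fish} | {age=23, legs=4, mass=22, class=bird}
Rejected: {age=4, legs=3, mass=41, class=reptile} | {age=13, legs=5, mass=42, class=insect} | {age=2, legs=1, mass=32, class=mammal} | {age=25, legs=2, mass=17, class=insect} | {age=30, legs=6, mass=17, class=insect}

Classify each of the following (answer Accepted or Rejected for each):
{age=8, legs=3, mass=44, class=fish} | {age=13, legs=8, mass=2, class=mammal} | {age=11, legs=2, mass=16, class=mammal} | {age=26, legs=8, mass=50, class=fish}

The common property of the 'Accepted' items is: mass ≥ 22 AND age ≥ 19. No 'Rejected' item has it.
{age=8, legs=3, mass=44, class=fish}: mass = 44, age = 8, does not pass → Rejected. {age=13, legs=8, mass=2, class=mammal}: mass = 2, age = 13, does not pass → Rejected. {age=11, legs=2, mass=16, class=mammal}: mass = 16, age = 11, does not pass → Rejected. {age=26, legs=8, mass=50, class=fish}: mass = 50, age = 26, meets the rule → Accepted.

Rejected, Rejected, Rejected, Accepted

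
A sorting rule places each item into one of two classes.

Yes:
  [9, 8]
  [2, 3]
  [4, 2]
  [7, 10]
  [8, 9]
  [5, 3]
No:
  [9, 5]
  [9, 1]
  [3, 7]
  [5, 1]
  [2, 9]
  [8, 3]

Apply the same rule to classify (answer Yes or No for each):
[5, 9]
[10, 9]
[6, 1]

No, Yes, No

The common property of the 'Yes' items is: |first − second| ≤ 3. No 'No' item has it.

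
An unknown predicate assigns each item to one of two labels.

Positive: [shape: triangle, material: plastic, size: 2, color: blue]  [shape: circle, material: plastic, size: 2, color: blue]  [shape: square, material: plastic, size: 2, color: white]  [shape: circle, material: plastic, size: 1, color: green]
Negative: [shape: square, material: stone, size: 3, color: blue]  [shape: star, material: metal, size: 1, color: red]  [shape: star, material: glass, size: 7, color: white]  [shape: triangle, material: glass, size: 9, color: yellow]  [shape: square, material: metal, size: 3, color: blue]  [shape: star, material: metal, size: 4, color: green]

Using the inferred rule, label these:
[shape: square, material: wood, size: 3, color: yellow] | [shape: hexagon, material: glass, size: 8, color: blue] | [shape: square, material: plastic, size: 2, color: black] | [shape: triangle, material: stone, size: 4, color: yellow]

Negative, Negative, Positive, Negative

Looking at the examples, the only property every 'Positive' case has and every 'Negative' case lacks is: material is plastic.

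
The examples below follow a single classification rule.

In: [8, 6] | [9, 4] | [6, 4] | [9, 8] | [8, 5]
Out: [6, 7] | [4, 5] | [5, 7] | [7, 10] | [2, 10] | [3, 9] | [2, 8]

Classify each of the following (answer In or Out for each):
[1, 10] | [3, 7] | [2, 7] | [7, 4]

Out, Out, Out, In

The distinguishing property — first > second — holds for all the 'In' cases and none of the 'Out' cases.
[1, 10]: Out (1 < 10).
[3, 7]: Out (3 < 7).
[2, 7]: Out (2 < 7).
[7, 4]: In (7 > 4).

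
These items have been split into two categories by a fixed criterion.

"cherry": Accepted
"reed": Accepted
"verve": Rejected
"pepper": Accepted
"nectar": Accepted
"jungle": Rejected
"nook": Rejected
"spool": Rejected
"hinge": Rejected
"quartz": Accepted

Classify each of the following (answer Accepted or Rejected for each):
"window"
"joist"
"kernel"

Rejected, Rejected, Accepted

One predicate separates the groups cleanly: even length AND contains 'r'.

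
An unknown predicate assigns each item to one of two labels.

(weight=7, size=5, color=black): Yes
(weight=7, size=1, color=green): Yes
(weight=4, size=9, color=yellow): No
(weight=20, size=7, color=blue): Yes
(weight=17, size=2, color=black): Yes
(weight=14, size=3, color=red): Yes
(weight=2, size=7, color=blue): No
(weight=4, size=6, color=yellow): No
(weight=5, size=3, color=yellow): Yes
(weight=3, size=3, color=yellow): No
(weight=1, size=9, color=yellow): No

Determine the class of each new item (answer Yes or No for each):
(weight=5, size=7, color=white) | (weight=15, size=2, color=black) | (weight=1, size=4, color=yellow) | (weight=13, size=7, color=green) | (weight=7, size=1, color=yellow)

Yes, Yes, No, Yes, Yes

A rule that fits every label: weight ≥ 5 — true of each 'Yes' example, false of each 'No' one.
(weight=5, size=7, color=white): weight = 5, has this property → Yes. (weight=15, size=2, color=black): weight = 15, has this property → Yes. (weight=1, size=4, color=yellow): weight = 1, doesn't qualify → No. (weight=13, size=7, color=green): weight = 13, has this property → Yes. (weight=7, size=1, color=yellow): weight = 7, has this property → Yes.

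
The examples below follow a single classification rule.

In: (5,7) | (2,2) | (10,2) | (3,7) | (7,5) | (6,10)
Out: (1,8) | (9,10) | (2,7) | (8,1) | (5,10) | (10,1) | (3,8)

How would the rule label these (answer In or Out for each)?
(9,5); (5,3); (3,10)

Rule: sum is even. This holds for each 'In' example and fails for each 'Out' one.
(9,5): 9+5 = 14, matches → In. (5,3): 5+3 = 8, matches → In. (3,10): 3+10 = 13, does not satisfy this → Out.

In, In, Out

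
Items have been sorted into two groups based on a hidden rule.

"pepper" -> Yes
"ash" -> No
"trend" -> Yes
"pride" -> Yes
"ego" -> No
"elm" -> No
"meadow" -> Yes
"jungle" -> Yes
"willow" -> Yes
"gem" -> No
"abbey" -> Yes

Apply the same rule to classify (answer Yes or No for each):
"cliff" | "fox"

Rule: length ≥ 5. This holds for each 'Yes' example and fails for each 'No' one.
"cliff" — length 5, hence Yes.
"fox" — length 3, hence No.

Yes, No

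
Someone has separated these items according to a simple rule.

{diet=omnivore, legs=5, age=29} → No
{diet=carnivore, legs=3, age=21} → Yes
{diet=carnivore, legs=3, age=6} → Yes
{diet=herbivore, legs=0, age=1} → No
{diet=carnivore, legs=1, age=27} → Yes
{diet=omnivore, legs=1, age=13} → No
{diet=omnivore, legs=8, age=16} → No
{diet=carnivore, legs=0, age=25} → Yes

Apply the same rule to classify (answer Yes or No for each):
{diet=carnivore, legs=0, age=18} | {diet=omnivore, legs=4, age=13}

Yes, No

The rule appears to be: diet is carnivore.
{diet=carnivore, legs=0, age=18}: Yes (diet is carnivore). {diet=omnivore, legs=4, age=13}: No (diet is omnivore).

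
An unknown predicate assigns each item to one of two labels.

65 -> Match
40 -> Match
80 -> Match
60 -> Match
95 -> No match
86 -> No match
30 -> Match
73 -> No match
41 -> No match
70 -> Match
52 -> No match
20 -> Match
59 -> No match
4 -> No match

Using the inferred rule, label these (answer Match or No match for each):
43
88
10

No match, No match, Match

The rule appears to be: multiple of 5 AND at most 80.
No match: 43, since 43 = 5·8 + 3, 43 ≤ 80. No match: 88, since 88 = 5·17 + 3, 88 > 80. Match: 10, since 10 = 5·2, 10 ≤ 80.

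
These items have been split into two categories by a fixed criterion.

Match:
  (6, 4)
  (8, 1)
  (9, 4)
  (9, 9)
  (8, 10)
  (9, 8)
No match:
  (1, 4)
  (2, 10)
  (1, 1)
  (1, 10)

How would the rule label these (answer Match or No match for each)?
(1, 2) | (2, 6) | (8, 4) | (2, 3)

No match, No match, Match, No match

Rule: first ≥ 4. This holds for each 'Match' example and fails for each 'No match' one.
(1, 2): No match (first 1).
(2, 6): No match (first 2).
(8, 4): Match (first 8).
(2, 3): No match (first 2).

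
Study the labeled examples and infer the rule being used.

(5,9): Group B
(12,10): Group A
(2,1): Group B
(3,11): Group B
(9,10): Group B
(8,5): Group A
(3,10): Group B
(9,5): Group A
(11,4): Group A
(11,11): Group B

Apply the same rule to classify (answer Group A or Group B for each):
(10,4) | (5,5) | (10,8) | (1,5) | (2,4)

The classifier is using: first > second AND sum ≥ 13.
Group A: (10,4), since 10 > 4, 10+4 = 14.
Group B: (5,5), since 5 = 5, 5+5 = 10.
Group A: (10,8), since 10 > 8, 10+8 = 18.
Group B: (1,5), since 1 < 5, 1+5 = 6.
Group B: (2,4), since 2 < 4, 2+4 = 6.

Group A, Group B, Group A, Group B, Group B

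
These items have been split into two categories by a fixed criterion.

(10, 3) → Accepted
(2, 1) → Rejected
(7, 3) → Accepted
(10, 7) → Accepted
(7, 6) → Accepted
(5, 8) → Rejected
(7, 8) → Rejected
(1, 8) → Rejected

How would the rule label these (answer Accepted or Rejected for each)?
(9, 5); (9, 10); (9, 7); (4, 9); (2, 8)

Accepted, Rejected, Accepted, Rejected, Rejected

A rule that fits every label: first > second AND sum ≥ 9 — true of each 'Accepted' example, false of each 'Rejected' one.
(9, 5): 9 > 5, 9+5 = 14 — fits, so Accepted. (9, 10): 9 < 10, 9+10 = 19 — does not fit, so Rejected. (9, 7): 9 > 7, 9+7 = 16 — fits, so Accepted. (4, 9): 4 < 9, 4+9 = 13 — does not fit, so Rejected. (2, 8): 2 < 8, 2+8 = 10 — does not fit, so Rejected.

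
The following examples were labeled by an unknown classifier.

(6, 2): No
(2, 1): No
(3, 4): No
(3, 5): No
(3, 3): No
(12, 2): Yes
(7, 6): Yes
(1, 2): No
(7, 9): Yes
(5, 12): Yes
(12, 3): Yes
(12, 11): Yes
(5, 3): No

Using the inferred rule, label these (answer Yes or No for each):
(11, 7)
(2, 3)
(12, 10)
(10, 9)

Yes, No, Yes, Yes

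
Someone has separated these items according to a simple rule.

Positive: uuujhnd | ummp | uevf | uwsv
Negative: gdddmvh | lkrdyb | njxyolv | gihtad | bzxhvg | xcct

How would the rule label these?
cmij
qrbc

'Positive' ⟺ contains 'u'.
cmij: no 'u' — fails the rule, so Negative. qrbc: no 'u' — fails the rule, so Negative.

Negative, Negative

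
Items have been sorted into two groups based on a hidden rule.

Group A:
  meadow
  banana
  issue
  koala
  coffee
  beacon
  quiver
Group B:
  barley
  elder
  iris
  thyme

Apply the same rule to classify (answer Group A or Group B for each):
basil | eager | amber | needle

Group B, Group A, Group B, Group A

One predicate separates the groups cleanly: has ≥ 3 vowels.
basil → 2 vowels → Group B. eager → 3 vowels → Group A. amber → 2 vowels → Group B. needle → 3 vowels → Group A.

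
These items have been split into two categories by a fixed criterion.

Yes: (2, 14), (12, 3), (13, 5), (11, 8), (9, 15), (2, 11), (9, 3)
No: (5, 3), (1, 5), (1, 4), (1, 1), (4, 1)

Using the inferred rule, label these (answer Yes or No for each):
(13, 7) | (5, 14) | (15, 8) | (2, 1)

Yes, Yes, Yes, No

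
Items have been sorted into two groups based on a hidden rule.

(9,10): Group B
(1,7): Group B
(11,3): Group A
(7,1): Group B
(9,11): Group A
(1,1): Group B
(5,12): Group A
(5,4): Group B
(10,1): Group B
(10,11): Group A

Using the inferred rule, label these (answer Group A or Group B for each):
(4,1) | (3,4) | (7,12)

Group B, Group B, Group A

Every 'Group A' example satisfies: max ≥ 11. None of the 'Group B' examples do.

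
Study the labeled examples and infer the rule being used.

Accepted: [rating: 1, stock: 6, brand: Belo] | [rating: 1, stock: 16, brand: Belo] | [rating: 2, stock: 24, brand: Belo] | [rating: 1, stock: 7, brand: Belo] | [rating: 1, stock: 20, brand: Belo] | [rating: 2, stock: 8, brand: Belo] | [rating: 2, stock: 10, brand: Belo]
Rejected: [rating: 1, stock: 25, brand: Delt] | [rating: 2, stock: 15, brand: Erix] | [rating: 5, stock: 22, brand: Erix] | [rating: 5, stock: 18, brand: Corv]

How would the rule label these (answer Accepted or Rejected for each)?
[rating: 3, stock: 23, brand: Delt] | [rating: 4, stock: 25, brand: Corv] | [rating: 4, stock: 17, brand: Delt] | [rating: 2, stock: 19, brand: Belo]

A rule that fits every label: brand is Belo — true of each 'Accepted' example, false of each 'Rejected' one.
[rating: 3, stock: 23, brand: Delt] → brand is Delt → Rejected.
[rating: 4, stock: 25, brand: Corv] → brand is Corv → Rejected.
[rating: 4, stock: 17, brand: Delt] → brand is Delt → Rejected.
[rating: 2, stock: 19, brand: Belo] → brand is Belo → Accepted.

Rejected, Rejected, Rejected, Accepted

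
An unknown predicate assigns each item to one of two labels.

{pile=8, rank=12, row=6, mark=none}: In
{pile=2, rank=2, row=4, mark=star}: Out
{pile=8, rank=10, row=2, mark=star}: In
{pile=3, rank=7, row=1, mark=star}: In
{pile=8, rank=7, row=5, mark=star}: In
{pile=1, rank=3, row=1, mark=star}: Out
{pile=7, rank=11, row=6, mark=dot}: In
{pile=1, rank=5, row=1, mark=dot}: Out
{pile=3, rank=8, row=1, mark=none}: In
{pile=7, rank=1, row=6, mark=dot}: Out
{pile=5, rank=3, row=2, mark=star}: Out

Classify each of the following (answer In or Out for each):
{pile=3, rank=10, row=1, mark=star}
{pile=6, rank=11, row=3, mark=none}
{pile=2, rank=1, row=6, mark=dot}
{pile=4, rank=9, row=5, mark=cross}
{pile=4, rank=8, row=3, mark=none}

The simplest hypothesis consistent with all the labels is: rank ≥ 7.

In, In, Out, In, In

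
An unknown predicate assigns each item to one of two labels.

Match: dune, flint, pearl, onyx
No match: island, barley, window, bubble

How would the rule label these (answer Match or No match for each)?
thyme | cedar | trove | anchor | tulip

Match, Match, Match, No match, Match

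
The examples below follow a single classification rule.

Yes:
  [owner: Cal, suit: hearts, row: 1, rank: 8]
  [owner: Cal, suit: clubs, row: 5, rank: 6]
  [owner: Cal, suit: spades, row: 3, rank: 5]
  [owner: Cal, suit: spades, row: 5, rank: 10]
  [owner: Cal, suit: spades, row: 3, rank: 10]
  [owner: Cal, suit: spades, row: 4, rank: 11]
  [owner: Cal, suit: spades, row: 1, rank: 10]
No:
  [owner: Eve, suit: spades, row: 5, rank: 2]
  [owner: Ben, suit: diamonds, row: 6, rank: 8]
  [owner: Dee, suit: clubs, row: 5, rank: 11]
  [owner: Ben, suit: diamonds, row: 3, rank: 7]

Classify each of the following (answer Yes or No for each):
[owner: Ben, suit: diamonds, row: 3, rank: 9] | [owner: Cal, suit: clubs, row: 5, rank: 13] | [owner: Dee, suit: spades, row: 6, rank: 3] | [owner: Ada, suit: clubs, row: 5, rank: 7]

No, Yes, No, No

The common property of the 'Yes' items is: owner is Cal. No 'No' item has it.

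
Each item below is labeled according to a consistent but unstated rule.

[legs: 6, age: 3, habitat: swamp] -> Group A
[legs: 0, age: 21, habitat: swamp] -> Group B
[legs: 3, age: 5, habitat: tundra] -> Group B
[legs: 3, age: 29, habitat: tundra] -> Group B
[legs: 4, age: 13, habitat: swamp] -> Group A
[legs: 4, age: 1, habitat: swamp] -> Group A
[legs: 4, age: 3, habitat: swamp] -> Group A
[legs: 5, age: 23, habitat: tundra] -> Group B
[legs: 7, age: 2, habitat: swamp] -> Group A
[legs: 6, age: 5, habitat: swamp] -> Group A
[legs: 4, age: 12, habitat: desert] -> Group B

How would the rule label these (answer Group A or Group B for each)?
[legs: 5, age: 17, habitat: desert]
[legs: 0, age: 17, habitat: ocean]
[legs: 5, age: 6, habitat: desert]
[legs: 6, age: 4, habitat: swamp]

All 'Group A' examples share one property — habitat is swamp AND age ≤ 13 — and every 'Group B' example lacks it.

Group B, Group B, Group B, Group A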